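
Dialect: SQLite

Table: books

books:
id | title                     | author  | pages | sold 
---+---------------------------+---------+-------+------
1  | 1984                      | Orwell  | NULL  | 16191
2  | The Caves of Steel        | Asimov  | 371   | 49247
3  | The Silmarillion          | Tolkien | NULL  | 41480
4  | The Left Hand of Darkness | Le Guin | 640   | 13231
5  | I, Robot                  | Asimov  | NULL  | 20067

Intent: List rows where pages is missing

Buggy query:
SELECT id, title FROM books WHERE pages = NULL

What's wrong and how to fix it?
Bug: Comparing to NULL with '=' never matches; NULL = NULL is unknown, not true

Fix: Replace '= NULL' with 'IS NULL'

Corrected query:
SELECT id, title FROM books WHERE pages IS NULL

Result:
id | title           
---+-----------------
1  | 1984            
3  | The Silmarillion
5  | I, Robot        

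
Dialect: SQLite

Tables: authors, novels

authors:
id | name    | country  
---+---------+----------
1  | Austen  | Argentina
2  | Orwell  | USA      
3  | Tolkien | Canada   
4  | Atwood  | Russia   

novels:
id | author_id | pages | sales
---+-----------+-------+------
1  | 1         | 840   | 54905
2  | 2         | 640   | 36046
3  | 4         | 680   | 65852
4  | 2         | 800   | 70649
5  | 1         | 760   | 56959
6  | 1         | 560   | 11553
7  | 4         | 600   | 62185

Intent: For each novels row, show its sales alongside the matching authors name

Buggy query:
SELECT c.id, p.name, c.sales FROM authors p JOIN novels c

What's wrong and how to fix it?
Bug: JOIN with no ON clause produces a cartesian product; every novels row pairs with every authors row

Fix: Add ON c.author_id = p.id to the JOIN

Corrected query:
SELECT c.id, p.name, c.sales FROM authors p JOIN novels c ON c.author_id = p.id

Result:
id | name   | sales
---+--------+------
1  | Austen | 54905
2  | Orwell | 36046
3  | Atwood | 65852
4  | Orwell | 70649
5  | Austen | 56959
6  | Austen | 11553
7  | Atwood | 62185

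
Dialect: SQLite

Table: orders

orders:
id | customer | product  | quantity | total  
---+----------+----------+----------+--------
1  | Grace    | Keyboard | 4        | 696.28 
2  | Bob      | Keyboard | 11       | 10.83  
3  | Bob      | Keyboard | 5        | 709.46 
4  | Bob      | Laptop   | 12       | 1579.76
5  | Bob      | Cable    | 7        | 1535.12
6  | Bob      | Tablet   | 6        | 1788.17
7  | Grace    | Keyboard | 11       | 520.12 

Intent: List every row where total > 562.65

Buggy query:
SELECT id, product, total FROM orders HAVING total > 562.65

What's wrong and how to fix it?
Bug: HAVING filters the output of aggregation, but this query has no GROUP BY and no aggregate functions, so SQLite rejects it (HAVING clause on a non-aggregate query); the condition here is per row

Fix: Replace HAVING with WHERE since the condition applies to individual rows

Corrected query:
SELECT id, product, total FROM orders WHERE total > 562.65

Result:
id | product  | total  
---+----------+--------
1  | Keyboard | 696.28 
3  | Keyboard | 709.46 
4  | Laptop   | 1579.76
5  | Cable    | 1535.12
6  | Tablet   | 1788.17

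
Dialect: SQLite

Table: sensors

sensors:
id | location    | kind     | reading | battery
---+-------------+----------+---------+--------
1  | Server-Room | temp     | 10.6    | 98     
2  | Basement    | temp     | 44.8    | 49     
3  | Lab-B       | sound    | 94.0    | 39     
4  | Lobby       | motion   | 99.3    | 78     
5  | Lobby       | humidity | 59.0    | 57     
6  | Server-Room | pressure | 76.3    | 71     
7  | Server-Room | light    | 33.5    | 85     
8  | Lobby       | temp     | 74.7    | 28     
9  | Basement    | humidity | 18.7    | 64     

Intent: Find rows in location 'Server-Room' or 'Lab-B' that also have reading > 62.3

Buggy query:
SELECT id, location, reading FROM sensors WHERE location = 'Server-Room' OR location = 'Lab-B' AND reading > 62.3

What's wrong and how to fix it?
Bug: Without parentheses, AND is evaluated before OR, so the reading filter only applies to the 'Lab-B' branch

Fix: Group the OR with parentheses (or use IN), then AND the threshold

Corrected query:
SELECT id, location, reading FROM sensors WHERE (location = 'Server-Room' OR location = 'Lab-B') AND reading > 62.3

Result:
id | location    | reading
---+-------------+--------
3  | Lab-B       | 94     
6  | Server-Room | 76.3   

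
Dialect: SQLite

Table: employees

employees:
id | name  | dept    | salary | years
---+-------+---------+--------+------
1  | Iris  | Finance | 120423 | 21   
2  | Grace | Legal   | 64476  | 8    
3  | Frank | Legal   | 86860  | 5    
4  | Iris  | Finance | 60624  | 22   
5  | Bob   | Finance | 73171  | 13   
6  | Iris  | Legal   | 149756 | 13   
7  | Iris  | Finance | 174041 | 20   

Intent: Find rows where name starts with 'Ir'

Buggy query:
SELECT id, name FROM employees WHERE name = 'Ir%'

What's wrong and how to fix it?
Bug: '=' compares the literal string including the % character; pattern matching needs LIKE

Fix: Use LIKE for wildcard pattern matching

Corrected query:
SELECT id, name FROM employees WHERE name LIKE 'Ir%'

Result:
id | name
---+-----
1  | Iris
4  | Iris
6  | Iris
7  | Iris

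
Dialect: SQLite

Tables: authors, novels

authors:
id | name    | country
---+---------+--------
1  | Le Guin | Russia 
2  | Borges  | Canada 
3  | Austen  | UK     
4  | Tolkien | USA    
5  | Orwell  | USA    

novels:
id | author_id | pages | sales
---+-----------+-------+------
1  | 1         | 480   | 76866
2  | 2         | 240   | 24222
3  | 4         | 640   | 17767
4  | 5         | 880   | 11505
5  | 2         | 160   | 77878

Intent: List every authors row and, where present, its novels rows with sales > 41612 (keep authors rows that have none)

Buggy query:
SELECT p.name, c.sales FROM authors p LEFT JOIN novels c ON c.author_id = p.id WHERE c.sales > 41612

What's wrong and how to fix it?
Bug: A WHERE condition on the right-hand table after LEFT JOIN drops unmatched parents

Fix: Move the right-table condition into the ON clause so unmatched parents are kept

Corrected query:
SELECT p.name, c.sales FROM authors p LEFT JOIN novels c ON c.author_id = p.id AND c.sales > 41612

Result:
name    | sales
--------+------
Le Guin | 76866
Borges  | 77878
Austen  | NULL 
Tolkien | NULL 
Orwell  | NULL 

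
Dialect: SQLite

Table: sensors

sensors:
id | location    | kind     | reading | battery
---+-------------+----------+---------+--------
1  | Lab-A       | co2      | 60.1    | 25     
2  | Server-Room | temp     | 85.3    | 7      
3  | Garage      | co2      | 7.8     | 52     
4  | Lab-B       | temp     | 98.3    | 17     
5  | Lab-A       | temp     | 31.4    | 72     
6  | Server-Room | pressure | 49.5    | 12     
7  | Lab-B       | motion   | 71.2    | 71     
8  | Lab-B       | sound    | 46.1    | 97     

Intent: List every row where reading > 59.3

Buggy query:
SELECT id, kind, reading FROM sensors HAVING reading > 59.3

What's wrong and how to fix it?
Bug: This is a non-aggregate query (no GROUP BY, no aggregates), so in SQLite the HAVING clause is invalid here; a row-level condition belongs in WHERE

Fix: Replace HAVING with WHERE since the condition applies to individual rows

Corrected query:
SELECT id, kind, reading FROM sensors WHERE reading > 59.3

Result:
id | kind   | reading
---+--------+--------
1  | co2    | 60.1   
2  | temp   | 85.3   
4  | temp   | 98.3   
7  | motion | 71.2   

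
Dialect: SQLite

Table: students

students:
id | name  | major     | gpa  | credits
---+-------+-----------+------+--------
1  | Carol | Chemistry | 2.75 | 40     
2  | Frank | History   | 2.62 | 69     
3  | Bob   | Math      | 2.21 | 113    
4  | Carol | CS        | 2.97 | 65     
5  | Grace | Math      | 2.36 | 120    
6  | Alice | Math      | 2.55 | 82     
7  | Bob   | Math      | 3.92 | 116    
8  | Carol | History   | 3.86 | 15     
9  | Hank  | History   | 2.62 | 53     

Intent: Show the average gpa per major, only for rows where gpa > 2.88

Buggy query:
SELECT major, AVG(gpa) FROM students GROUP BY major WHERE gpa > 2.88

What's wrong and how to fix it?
Bug: Row-level WHERE must come before GROUP BY in the clause order

Fix: Move the WHERE clause before GROUP BY

Corrected query:
SELECT major, AVG(gpa) FROM students WHERE gpa > 2.88 GROUP BY major

Result:
major   | AVG(gpa)
--------+---------
CS      | 2.97    
History | 3.86    
Math    | 3.92    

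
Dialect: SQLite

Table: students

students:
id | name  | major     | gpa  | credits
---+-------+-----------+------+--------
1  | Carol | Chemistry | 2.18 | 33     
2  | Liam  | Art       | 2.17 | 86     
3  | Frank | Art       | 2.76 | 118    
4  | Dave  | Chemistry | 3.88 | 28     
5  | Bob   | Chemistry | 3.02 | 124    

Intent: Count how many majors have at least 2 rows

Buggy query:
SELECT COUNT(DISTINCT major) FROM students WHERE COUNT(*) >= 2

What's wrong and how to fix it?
Bug: COUNT(*) cannot appear in WHERE; the per-group count doesn't exist yet

Fix: Group first with HAVING COUNT(*) >= 2, then COUNT the resulting groups

Corrected query:
SELECT COUNT(*) FROM (SELECT major FROM students GROUP BY major HAVING COUNT(*) >= 2)

Result:
COUNT(*)
--------
2       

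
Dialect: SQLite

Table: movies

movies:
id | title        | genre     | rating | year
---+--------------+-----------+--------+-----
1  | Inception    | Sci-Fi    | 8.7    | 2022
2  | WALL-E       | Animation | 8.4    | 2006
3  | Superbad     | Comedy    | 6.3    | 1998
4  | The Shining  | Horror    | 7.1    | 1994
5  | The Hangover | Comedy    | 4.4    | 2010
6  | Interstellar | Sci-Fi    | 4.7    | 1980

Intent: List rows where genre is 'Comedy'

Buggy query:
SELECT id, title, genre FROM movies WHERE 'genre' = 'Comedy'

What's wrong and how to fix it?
Bug: 'genre' in single quotes is a string literal, not the column; the comparison is literal-vs-literal and never true

Fix: Reference the column as genre without single quotes

Corrected query:
SELECT id, title, genre FROM movies WHERE genre = 'Comedy'

Result:
id | title        | genre 
---+--------------+-------
3  | Superbad     | Comedy
5  | The Hangover | Comedy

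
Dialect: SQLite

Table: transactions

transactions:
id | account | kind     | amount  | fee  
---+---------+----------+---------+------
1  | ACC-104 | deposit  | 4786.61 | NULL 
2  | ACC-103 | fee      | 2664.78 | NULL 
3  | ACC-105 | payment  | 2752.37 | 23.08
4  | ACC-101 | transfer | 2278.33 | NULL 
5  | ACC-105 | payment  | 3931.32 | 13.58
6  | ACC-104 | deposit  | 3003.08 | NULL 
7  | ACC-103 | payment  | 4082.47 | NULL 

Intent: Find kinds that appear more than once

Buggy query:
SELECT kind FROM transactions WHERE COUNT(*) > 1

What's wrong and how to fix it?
Bug: WHERE can't reference COUNT(*); aggregates are computed after WHERE

Fix: GROUP BY kind, then filter groups with HAVING COUNT(*) > 1

Corrected query:
SELECT kind FROM transactions GROUP BY kind HAVING COUNT(*) > 1

Result:
kind   
-------
deposit
payment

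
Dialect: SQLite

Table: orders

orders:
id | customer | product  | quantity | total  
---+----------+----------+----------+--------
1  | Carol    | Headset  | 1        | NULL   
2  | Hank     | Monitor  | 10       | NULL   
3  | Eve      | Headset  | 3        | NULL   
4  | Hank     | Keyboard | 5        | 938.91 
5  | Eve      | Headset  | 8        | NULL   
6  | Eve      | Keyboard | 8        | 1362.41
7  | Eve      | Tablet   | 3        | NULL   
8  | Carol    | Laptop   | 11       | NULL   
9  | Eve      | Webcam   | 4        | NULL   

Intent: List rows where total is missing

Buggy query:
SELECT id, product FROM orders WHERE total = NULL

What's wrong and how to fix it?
Bug: '= NULL' is always unknown in SQL three-valued logic, so no rows match

Fix: Replace '= NULL' with 'IS NULL'

Corrected query:
SELECT id, product FROM orders WHERE total IS NULL

Result:
id | product
---+--------
1  | Headset
2  | Monitor
3  | Headset
5  | Headset
7  | Tablet 
8  | Laptop 
9  | Webcam 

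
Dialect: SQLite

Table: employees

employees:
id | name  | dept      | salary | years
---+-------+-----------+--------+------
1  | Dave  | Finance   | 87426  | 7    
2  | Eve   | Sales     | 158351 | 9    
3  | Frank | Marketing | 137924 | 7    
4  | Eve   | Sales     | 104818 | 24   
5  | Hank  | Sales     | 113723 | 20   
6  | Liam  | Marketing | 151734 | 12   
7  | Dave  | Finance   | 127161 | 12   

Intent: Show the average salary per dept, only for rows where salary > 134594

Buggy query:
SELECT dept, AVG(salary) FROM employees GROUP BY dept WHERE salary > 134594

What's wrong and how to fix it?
Bug: WHERE cannot follow GROUP BY

Fix: Place WHERE between FROM and GROUP BY

Corrected query:
SELECT dept, AVG(salary) FROM employees WHERE salary > 134594 GROUP BY dept

Result:
dept      | AVG(salary)
----------+------------
Marketing | 144829     
Sales     | 158351     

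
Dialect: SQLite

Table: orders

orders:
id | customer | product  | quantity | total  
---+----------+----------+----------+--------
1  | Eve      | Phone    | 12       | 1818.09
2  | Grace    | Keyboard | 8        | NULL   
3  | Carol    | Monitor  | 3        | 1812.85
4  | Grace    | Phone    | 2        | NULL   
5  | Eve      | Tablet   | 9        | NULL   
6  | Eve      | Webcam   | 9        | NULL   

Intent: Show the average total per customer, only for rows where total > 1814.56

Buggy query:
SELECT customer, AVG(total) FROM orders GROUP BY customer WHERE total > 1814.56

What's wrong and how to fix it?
Bug: WHERE cannot follow GROUP BY

Fix: Move the WHERE clause before GROUP BY

Corrected query:
SELECT customer, AVG(total) FROM orders WHERE total > 1814.56 GROUP BY customer

Result:
customer | AVG(total)
---------+-----------
Eve      | 1818.09   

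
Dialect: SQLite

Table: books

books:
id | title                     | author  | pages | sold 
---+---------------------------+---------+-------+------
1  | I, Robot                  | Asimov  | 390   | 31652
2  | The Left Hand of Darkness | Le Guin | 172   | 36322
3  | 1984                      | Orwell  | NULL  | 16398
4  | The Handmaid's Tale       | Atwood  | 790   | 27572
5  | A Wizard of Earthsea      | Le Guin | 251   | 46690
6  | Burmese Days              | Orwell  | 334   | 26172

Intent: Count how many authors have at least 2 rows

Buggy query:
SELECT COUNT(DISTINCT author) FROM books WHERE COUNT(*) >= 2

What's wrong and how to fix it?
Bug: COUNT(*) cannot appear in WHERE; the per-group count doesn't exist yet

Fix: Group first with HAVING COUNT(*) >= 2, then COUNT the resulting groups

Corrected query:
SELECT COUNT(*) FROM (SELECT author FROM books GROUP BY author HAVING COUNT(*) >= 2)

Result:
COUNT(*)
--------
2       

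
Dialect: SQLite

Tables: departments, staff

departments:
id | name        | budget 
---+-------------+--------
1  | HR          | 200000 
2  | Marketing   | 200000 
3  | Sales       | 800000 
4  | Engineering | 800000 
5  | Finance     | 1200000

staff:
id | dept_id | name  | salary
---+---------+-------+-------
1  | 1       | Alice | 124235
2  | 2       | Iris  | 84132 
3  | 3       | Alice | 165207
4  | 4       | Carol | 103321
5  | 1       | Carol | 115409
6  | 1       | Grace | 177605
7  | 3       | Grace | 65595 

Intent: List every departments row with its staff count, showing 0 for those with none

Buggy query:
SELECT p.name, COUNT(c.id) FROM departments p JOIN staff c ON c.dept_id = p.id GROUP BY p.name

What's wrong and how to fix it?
Bug: INNER JOIN drops departments rows that have no matching staff rows

Fix: Use LEFT JOIN so parents without children still appear (COUNT(c.id) gives 0)

Corrected query:
SELECT p.name, COUNT(c.id) FROM departments p LEFT JOIN staff c ON c.dept_id = p.id GROUP BY p.name

Result:
name        | COUNT(c.id)
------------+------------
Engineering | 1          
Finance     | 0          
HR          | 3          
Marketing   | 1          
Sales       | 2          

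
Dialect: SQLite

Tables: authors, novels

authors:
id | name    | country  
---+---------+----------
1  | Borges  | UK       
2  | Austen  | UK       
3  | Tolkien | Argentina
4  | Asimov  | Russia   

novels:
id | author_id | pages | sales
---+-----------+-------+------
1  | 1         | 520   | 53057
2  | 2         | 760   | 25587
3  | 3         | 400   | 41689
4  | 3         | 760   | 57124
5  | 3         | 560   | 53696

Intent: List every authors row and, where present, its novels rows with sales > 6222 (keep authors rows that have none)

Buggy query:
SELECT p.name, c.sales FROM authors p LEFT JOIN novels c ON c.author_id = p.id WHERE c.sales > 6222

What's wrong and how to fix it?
Bug: Filtering c.sales in WHERE discards the NULL rows produced by LEFT JOIN, turning it into an inner join

Fix: Put 'c.sales > 6222' in the JOIN's ON clause instead of WHERE

Corrected query:
SELECT p.name, c.sales FROM authors p LEFT JOIN novels c ON c.author_id = p.id AND c.sales > 6222

Result:
name    | sales
--------+------
Borges  | 53057
Austen  | 25587
Tolkien | 41689
Tolkien | 53696
Tolkien | 57124
Asimov  | NULL 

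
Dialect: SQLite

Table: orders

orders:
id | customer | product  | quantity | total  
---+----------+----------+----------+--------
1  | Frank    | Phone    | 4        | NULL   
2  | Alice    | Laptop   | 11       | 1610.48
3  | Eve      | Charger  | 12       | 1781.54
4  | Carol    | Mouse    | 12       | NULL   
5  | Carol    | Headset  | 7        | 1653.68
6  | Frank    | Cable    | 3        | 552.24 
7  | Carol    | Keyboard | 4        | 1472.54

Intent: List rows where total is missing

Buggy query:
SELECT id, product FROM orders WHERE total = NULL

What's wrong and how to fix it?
Bug: '= NULL' is always unknown in SQL three-valued logic, so no rows match

Fix: Use IS NULL to test for NULL

Corrected query:
SELECT id, product FROM orders WHERE total IS NULL

Result:
id | product
---+--------
1  | Phone  
4  | Mouse  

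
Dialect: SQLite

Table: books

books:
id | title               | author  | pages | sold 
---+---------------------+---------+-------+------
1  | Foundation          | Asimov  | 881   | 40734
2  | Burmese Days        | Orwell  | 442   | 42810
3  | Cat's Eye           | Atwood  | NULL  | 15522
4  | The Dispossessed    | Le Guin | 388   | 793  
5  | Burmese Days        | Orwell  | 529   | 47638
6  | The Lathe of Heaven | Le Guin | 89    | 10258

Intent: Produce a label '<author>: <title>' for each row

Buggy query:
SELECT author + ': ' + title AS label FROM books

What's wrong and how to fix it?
Bug: '+' is numeric addition; on text columns SQLite converts them to 0 instead of concatenating

Fix: Use the || operator for string concatenation

Corrected query:
SELECT author || ': ' || title AS label FROM books

Result:
label                       
----------------------------
Asimov: Foundation          
Orwell: Burmese Days        
Atwood: Cat's Eye           
Le Guin: The Dispossessed   
Orwell: Burmese Days        
Le Guin: The Lathe of Heaven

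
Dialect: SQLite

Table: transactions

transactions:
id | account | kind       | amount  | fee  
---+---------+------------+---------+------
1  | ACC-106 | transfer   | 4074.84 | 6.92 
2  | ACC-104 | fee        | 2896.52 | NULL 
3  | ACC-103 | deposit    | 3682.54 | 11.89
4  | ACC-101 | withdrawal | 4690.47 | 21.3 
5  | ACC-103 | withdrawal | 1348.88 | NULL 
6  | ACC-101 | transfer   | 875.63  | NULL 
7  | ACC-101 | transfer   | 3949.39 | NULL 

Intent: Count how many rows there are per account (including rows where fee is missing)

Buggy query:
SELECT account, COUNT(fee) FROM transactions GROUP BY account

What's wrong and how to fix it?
Bug: COUNT(fee) skips NULLs, so groups with missing fee are undercounted

Fix: Use COUNT(*) to count all rows regardless of NULL

Corrected query:
SELECT account, COUNT(*) FROM transactions GROUP BY account

Result:
account | COUNT(*)
--------+---------
ACC-101 | 3       
ACC-103 | 2       
ACC-104 | 1       
ACC-106 | 1       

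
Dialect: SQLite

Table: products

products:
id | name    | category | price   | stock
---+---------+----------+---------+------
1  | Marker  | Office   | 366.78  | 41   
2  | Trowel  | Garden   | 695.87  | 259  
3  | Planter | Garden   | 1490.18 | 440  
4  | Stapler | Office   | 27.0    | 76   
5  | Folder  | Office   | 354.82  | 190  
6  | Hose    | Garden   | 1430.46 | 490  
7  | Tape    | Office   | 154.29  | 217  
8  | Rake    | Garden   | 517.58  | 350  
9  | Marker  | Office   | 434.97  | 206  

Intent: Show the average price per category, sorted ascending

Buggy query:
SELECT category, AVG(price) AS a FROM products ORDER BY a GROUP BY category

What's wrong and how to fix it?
Bug: ORDER BY appears before GROUP BY; SQL clause order requires GROUP BY first

Fix: Reorder: SELECT … FROM … GROUP BY … ORDER BY …

Corrected query:
SELECT category, AVG(price) AS a FROM products GROUP BY category ORDER BY a

Result:
category | a        
---------+----------
Office   | 267.572  
Garden   | 1033.5225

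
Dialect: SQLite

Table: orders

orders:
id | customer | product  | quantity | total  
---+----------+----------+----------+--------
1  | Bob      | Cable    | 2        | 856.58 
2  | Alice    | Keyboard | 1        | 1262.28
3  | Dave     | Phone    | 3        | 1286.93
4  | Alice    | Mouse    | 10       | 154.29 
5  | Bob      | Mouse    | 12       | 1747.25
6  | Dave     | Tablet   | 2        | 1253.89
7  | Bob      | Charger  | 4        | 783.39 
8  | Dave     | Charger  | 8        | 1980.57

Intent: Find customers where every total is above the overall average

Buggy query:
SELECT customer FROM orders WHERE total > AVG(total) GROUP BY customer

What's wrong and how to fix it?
Bug: WHERE evaluates per row before aggregation, so AVG() is unavailable

Fix: Use a subquery for AVG and a HAVING MIN(...) filter so the condition holds for every row in the group

Corrected query:
SELECT customer FROM orders GROUP BY customer HAVING MIN(total) > (SELECT AVG(total) FROM orders)

Result:
customer
--------
Dave    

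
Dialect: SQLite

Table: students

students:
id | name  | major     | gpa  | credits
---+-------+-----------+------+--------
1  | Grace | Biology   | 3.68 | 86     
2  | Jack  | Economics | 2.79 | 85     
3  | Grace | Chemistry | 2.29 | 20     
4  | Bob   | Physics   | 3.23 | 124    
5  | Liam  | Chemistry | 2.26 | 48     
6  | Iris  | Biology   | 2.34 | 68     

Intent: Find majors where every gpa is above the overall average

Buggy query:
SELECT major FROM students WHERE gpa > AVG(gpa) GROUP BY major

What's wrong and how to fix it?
Bug: AVG() is an aggregate; it can't sit directly in WHERE

Fix: Compute the overall average in a scalar subquery and compare each group's MIN against it in HAVING

Corrected query:
SELECT major FROM students GROUP BY major HAVING MIN(gpa) > (SELECT AVG(gpa) FROM students)

Result:
major    
---------
Economics
Physics  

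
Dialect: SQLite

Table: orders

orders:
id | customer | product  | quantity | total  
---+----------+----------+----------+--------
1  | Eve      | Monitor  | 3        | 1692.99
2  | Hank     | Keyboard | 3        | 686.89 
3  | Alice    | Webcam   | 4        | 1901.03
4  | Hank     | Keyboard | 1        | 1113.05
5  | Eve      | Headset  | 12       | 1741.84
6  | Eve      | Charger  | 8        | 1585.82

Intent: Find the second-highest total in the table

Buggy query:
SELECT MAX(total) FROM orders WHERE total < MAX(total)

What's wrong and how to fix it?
Bug: The inner MAX is an aggregate inside WHERE, which is not allowed

Fix: Compute the overall MAX in a subquery, then take MAX of rows below it

Corrected query:
SELECT MAX(total) FROM orders WHERE total < (SELECT MAX(total) FROM orders)

Result:
MAX(total)
----------
1741.84   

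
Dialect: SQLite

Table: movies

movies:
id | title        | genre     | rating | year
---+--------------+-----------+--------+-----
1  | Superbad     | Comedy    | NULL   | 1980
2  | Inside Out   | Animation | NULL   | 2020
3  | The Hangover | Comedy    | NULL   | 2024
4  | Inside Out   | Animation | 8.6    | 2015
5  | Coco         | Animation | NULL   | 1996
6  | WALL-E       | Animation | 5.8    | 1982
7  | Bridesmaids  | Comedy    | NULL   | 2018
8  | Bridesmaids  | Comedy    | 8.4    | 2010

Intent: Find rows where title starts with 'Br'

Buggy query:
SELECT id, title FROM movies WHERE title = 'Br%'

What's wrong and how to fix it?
Bug: '=' compares the literal string including the % character; pattern matching needs LIKE

Fix: Use LIKE for wildcard pattern matching

Corrected query:
SELECT id, title FROM movies WHERE title LIKE 'Br%'

Result:
id | title      
---+------------
7  | Bridesmaids
8  | Bridesmaids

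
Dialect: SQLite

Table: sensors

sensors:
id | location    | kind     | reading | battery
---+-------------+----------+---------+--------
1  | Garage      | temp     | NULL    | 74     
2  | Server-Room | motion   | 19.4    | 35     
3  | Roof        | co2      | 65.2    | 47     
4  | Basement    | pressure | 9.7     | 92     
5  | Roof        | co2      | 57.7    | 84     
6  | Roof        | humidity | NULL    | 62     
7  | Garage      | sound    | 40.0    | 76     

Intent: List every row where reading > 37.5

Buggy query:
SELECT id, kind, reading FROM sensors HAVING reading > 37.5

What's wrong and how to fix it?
Bug: This is a non-aggregate query (no GROUP BY, no aggregates), so in SQLite the HAVING clause is invalid here; a row-level condition belongs in WHERE

Fix: Replace HAVING with WHERE since the condition applies to individual rows

Corrected query:
SELECT id, kind, reading FROM sensors WHERE reading > 37.5

Result:
id | kind  | reading
---+-------+--------
3  | co2   | 65.2   
5  | co2   | 57.7   
7  | sound | 40     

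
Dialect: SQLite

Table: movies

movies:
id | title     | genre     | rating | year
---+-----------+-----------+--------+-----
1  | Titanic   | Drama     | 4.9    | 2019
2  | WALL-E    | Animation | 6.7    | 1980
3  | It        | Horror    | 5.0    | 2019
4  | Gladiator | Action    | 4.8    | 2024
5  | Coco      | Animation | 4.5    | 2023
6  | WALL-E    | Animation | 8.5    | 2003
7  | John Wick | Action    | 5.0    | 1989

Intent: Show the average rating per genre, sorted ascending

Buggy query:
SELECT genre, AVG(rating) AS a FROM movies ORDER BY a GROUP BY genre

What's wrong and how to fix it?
Bug: ORDER BY appears before GROUP BY; SQL clause order requires GROUP BY first

Fix: Move ORDER BY to the end, after GROUP BY

Corrected query:
SELECT genre, AVG(rating) AS a FROM movies GROUP BY genre ORDER BY a

Result:
genre     | a       
----------+---------
Action    | 4.9     
Drama     | 4.9     
Horror    | 5       
Animation | 6.566667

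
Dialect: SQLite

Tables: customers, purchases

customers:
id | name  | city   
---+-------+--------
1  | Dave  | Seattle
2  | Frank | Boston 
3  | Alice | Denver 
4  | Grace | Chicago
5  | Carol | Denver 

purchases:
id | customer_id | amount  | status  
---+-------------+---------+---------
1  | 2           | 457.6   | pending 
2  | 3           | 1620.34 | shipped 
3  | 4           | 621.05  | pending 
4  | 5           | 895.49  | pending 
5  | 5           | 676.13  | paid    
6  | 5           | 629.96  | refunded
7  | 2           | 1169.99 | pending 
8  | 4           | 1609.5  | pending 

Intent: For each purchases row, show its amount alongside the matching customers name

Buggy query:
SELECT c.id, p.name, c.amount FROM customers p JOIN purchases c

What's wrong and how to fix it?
Bug: JOIN with no ON clause produces a cartesian product; every purchases row pairs with every customers row

Fix: Specify the join condition linking the foreign key to the parent id

Corrected query:
SELECT c.id, p.name, c.amount FROM customers p JOIN purchases c ON c.customer_id = p.id

Result:
id | name  | amount 
---+-------+--------
1  | Frank | 457.6  
2  | Alice | 1620.34
3  | Grace | 621.05 
4  | Carol | 895.49 
5  | Carol | 676.13 
6  | Carol | 629.96 
7  | Frank | 1169.99
8  | Grace | 1609.5 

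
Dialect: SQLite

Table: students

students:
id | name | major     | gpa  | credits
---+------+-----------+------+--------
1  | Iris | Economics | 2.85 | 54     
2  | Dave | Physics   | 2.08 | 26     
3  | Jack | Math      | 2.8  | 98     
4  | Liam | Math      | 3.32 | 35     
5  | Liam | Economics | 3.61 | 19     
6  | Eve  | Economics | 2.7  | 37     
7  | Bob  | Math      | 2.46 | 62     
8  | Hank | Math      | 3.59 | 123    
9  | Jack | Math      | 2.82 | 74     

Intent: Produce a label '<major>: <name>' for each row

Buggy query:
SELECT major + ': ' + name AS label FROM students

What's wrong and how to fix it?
Bug: '+' is numeric addition; on text columns SQLite converts them to 0 instead of concatenating

Fix: Replace + with || to concatenate text

Corrected query:
SELECT major || ': ' || name AS label FROM students

Result:
label          
---------------
Economics: Iris
Physics: Dave  
Math: Jack     
Math: Liam     
Economics: Liam
Economics: Eve 
Math: Bob      
Math: Hank     
Math: Jack     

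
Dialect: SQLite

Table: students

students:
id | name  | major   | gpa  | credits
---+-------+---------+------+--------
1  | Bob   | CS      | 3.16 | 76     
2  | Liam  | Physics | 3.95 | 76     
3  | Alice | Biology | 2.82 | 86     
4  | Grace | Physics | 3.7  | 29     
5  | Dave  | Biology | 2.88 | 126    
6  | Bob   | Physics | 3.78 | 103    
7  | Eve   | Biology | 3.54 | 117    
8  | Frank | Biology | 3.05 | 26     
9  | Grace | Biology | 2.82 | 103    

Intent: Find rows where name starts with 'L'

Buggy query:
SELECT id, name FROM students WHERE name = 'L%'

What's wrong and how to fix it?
Bug: '=' compares the literal string including the % character; pattern matching needs LIKE

Fix: Replace '=' with LIKE so 'L%' is treated as a pattern

Corrected query:
SELECT id, name FROM students WHERE name LIKE 'L%'

Result:
id | name
---+-----
2  | Liam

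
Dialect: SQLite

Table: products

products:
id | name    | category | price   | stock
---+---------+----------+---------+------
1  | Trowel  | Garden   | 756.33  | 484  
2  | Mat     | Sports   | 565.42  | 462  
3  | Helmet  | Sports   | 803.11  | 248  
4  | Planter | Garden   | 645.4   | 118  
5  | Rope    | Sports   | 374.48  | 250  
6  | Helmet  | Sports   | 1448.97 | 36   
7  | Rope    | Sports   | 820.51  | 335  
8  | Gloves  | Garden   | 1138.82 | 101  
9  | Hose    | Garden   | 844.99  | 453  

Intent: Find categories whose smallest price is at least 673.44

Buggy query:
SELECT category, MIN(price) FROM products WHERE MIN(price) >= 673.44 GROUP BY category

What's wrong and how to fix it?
Bug: Aggregates like MIN are computed per group after WHERE runs

Fix: Use HAVING for the per-group MIN condition

Corrected query:
SELECT category, MIN(price) FROM products GROUP BY category HAVING MIN(price) >= 673.44

Result:
(no rows)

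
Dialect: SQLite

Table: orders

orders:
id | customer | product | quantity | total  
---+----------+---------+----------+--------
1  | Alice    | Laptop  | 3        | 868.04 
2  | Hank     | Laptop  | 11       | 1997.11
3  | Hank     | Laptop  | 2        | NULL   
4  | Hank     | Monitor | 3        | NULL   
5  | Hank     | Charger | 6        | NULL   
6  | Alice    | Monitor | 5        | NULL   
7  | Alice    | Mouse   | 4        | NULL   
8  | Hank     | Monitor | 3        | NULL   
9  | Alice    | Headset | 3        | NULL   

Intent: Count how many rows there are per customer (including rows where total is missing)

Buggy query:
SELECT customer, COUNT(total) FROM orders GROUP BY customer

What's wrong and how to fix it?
Bug: COUNT(column) counts non-NULL values only; rows with NULL total aren't counted

Fix: Replace COUNT(total) with COUNT(*)

Corrected query:
SELECT customer, COUNT(*) FROM orders GROUP BY customer

Result:
customer | COUNT(*)
---------+---------
Alice    | 4       
Hank     | 5       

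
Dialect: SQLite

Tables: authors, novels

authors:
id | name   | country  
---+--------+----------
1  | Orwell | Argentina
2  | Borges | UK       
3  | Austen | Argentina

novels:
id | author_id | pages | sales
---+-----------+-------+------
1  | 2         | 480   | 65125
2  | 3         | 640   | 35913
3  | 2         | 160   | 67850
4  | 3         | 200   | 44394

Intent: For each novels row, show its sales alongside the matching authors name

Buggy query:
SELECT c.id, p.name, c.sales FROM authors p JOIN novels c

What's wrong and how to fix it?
Bug: Missing join condition: each novels row is matched to all authors rows instead of just its own

Fix: Specify the join condition linking the foreign key to the parent id

Corrected query:
SELECT c.id, p.name, c.sales FROM authors p JOIN novels c ON c.author_id = p.id

Result:
id | name   | sales
---+--------+------
1  | Borges | 65125
2  | Austen | 35913
3  | Borges | 67850
4  | Austen | 44394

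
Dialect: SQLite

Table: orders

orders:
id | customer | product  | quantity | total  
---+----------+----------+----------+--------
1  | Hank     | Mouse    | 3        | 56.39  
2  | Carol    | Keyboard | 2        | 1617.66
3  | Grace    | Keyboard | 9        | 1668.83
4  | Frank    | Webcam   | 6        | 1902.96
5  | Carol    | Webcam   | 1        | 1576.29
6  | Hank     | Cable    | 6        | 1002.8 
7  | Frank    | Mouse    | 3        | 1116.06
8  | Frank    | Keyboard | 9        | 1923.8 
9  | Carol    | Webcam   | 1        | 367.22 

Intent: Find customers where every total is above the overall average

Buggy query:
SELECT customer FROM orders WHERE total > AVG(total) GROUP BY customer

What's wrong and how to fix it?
Bug: WHERE evaluates per row before aggregation, so AVG() is unavailable

Fix: Compute the overall average in a scalar subquery and compare each group's MIN against it in HAVING

Corrected query:
SELECT customer FROM orders GROUP BY customer HAVING MIN(total) > (SELECT AVG(total) FROM orders)

Result:
customer
--------
Grace   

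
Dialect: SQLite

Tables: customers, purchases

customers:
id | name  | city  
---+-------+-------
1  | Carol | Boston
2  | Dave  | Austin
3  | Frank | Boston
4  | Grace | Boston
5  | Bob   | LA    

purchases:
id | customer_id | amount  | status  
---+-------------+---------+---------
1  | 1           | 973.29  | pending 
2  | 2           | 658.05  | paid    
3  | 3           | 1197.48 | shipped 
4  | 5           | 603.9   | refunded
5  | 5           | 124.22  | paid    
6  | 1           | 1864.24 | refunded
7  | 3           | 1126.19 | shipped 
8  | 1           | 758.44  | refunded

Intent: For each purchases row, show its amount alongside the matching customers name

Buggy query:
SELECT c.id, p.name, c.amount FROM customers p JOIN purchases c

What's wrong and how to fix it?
Bug: JOIN with no ON clause produces a cartesian product; every purchases row pairs with every customers row

Fix: Specify the join condition linking the foreign key to the parent id

Corrected query:
SELECT c.id, p.name, c.amount FROM customers p JOIN purchases c ON c.customer_id = p.id

Result:
id | name  | amount 
---+-------+--------
1  | Carol | 973.29 
2  | Dave  | 658.05 
3  | Frank | 1197.48
4  | Bob   | 603.9  
5  | Bob   | 124.22 
6  | Carol | 1864.24
7  | Frank | 1126.19
8  | Carol | 758.44 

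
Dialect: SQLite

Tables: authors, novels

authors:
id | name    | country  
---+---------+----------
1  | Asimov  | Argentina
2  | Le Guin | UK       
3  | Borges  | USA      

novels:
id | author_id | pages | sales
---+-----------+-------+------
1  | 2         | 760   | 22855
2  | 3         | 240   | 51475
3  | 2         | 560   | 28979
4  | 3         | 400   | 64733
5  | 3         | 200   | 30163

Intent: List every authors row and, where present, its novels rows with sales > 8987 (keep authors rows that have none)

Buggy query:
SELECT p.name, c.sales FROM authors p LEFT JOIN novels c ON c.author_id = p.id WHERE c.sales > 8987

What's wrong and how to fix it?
Bug: Filtering c.sales in WHERE discards the NULL rows produced by LEFT JOIN, turning it into an inner join

Fix: Put 'c.sales > 8987' in the JOIN's ON clause instead of WHERE

Corrected query:
SELECT p.name, c.sales FROM authors p LEFT JOIN novels c ON c.author_id = p.id AND c.sales > 8987

Result:
name    | sales
--------+------
Asimov  | NULL 
Le Guin | 22855
Le Guin | 28979
Borges  | 30163
Borges  | 51475
Borges  | 64733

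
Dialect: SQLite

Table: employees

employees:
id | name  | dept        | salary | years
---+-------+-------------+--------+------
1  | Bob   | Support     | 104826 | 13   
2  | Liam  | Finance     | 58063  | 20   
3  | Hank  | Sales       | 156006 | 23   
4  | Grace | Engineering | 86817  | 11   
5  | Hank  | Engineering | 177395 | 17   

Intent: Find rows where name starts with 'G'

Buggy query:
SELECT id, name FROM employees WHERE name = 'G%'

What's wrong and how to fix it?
Bug: Wildcards only work with LIKE; '=' treats '%' as a literal character

Fix: Replace '=' with LIKE so 'G%' is treated as a pattern

Corrected query:
SELECT id, name FROM employees WHERE name LIKE 'G%'

Result:
id | name 
---+------
4  | Grace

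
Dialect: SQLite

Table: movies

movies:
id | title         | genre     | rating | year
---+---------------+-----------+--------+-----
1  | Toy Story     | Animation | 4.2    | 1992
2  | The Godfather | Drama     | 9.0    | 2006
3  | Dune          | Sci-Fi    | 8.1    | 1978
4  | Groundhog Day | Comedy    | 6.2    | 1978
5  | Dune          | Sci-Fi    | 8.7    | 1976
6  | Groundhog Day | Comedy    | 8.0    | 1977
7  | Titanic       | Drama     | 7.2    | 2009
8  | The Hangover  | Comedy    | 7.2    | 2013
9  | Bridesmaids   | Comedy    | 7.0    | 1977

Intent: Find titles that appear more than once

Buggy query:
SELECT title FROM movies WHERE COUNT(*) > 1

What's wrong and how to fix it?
Bug: WHERE can't reference COUNT(*); aggregates are computed after WHERE

Fix: Group first, then use HAVING for the count condition

Corrected query:
SELECT title FROM movies GROUP BY title HAVING COUNT(*) > 1

Result:
title        
-------------
Dune         
Groundhog Day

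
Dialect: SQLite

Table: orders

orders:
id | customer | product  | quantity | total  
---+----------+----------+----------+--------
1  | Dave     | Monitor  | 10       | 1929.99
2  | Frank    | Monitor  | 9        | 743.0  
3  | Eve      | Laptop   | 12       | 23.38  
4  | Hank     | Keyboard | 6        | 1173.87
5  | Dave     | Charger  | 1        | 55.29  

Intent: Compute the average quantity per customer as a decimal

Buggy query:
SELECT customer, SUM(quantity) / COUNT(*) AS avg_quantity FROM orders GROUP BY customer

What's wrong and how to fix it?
Bug: Both operands are integers, so '/' performs integer division and truncates

Fix: Cast one side to REAL so the division keeps the fractional part

Corrected query:
SELECT customer, SUM(quantity) * 1.0 / COUNT(*) AS avg_quantity FROM orders GROUP BY customer

Result:
customer | avg_quantity
---------+-------------
Dave     | 5.5         
Eve      | 12          
Frank    | 9           
Hank     | 6           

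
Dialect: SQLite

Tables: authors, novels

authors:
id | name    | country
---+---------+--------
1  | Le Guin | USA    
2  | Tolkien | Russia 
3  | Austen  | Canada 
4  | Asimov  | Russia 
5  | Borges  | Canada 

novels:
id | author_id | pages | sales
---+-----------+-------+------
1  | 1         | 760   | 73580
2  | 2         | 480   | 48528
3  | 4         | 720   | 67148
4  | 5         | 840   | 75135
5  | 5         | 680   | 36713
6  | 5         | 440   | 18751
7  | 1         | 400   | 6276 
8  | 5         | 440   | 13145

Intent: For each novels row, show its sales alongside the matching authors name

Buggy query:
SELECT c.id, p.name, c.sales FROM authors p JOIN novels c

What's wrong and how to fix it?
Bug: Missing join condition: each novels row is matched to all authors rows instead of just its own

Fix: Add ON c.author_id = p.id to the JOIN

Corrected query:
SELECT c.id, p.name, c.sales FROM authors p JOIN novels c ON c.author_id = p.id

Result:
id | name    | sales
---+---------+------
1  | Le Guin | 73580
2  | Tolkien | 48528
3  | Asimov  | 67148
4  | Borges  | 75135
5  | Borges  | 36713
6  | Borges  | 18751
7  | Le Guin | 6276 
8  | Borges  | 13145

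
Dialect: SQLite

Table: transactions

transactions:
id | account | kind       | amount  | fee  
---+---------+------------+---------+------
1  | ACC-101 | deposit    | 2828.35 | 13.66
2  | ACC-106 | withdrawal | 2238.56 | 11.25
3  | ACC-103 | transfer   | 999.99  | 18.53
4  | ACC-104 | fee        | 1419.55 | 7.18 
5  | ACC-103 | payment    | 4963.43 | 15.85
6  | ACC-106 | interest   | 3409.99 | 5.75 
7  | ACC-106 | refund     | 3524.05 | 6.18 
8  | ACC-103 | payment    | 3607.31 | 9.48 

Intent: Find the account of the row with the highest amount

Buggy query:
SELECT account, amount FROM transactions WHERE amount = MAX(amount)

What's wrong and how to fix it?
Bug: WHERE is evaluated per row; an aggregate over the whole table isn't defined there

Fix: Wrap MAX in a scalar subquery so WHERE compares against a single value

Corrected query:
SELECT account, amount FROM transactions WHERE amount = (SELECT MAX(amount) FROM transactions)

Result:
account | amount 
--------+--------
ACC-103 | 4963.43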